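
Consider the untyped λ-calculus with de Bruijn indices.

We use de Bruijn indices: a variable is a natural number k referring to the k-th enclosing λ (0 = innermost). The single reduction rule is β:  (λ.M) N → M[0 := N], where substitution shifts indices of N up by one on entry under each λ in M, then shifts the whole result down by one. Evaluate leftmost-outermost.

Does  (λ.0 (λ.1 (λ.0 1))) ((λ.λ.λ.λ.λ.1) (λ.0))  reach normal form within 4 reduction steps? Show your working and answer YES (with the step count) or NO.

Answer: YES — reaches normal form λ.λ.λ.1 in 3 ≤ 4 steps

Reduction:
  start: (λ.0 (λ.1 (λ.0 1))) ((λ.λ.λ.λ.λ.1) (λ.0))
  →1  (λ.λ.λ.λ.λ.1) (λ.0) (λ.(λ.λ.λ.λ.λ.1) (λ.0) (λ.0 1))
  →2  (λ.λ.λ.λ.1) (λ.(λ.λ.λ.λ.λ.1) (λ.0) (λ.0 1))
  →3  λ.λ.λ.1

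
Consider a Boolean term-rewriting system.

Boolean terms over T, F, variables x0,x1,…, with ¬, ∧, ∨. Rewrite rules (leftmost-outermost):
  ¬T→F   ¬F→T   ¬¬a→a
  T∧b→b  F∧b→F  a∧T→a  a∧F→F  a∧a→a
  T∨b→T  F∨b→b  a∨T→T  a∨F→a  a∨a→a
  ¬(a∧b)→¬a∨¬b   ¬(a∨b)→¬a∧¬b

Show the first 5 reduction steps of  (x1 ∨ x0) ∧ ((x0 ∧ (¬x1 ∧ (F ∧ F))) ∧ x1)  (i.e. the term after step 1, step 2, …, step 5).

  start: (x1 ∨ x0) ∧ ((x0 ∧ (¬x1 ∧ (F ∧ F))) ∧ x1)
  step 1: (x1 ∨ x0) ∧ ((x0 ∧ (¬x1 ∧ F)) ∧ x1)
  step 2: (x1 ∨ x0) ∧ ((x0 ∧ F) ∧ x1)
  step 3: (x1 ∨ x0) ∧ (F ∧ x1)
  step 4: (x1 ∨ x0) ∧ F
  step 5: F

Answer: after 5 steps: F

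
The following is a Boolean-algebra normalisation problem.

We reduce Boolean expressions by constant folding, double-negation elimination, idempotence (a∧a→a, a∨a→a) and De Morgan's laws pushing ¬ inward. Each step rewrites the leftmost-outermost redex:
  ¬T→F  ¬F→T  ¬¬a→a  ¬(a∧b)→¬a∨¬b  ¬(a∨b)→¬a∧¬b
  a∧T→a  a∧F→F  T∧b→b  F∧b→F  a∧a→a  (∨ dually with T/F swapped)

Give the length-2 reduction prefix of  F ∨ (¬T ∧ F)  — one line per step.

Answer: after 2 steps: F

Derivation:
  start: F ∨ (¬T ∧ F)
  step 1: ¬T ∧ F
  step 2: F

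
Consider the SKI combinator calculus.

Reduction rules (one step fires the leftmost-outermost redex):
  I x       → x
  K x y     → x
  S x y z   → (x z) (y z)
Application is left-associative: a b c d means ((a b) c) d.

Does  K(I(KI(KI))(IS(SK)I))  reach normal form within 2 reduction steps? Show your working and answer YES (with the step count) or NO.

Answer: NO — after 2 steps the term is K(I(IS(SK)I)), not yet normal

Derivation:
  start: K(I(KI(KI))(IS(SK)I))
  →1  K(KI(KI)(IS(SK)I))
  →2  K(I(IS(SK)I))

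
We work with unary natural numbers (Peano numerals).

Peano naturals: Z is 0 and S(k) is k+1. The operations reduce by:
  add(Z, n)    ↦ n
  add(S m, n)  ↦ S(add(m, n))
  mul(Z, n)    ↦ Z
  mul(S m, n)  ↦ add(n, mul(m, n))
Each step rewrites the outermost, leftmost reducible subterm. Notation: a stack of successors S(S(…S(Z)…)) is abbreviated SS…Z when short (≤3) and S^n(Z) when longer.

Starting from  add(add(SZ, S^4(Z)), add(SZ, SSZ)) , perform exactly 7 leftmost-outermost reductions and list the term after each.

Answer: after 7 steps: S(S(S(S(S(add(Z, add(SZ, SSZ)))))))

Derivation:
  start: add(add(SZ, S^4(Z)), add(SZ, SSZ))
  →1  add(S(add(Z, S^4(Z))), add(SZ, SSZ))
  →2  S(add(add(Z, S^4(Z)), add(SZ, SSZ)))
  →3  S(add(S^4(Z), add(SZ, SSZ)))
  →4  S(S(add(SSSZ, add(SZ, SSZ))))
  →5  S(S(S(add(SSZ, add(SZ, SSZ)))))
  →6  S(S(S(S(add(SZ, add(SZ, SSZ))))))
  →7  S(S(S(S(S(add(Z, add(SZ, SSZ)))))))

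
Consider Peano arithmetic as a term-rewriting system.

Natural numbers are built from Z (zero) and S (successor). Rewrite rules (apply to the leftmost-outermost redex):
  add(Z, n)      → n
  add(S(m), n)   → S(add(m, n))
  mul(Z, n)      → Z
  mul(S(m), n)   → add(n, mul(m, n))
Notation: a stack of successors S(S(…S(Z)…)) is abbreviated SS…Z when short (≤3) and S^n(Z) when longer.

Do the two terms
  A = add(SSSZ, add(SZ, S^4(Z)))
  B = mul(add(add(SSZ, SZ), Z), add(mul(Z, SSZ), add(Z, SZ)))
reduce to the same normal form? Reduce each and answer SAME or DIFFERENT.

Answer: DIFFERENT — A ⇓ S^8(Z), B ⇓ SSSZ

Working:
Term A:
  start: add(SSSZ, add(SZ, S^4(Z)))
  step 1: S(add(SSZ, add(SZ, S^4(Z))))
  step 2: S(S(add(SZ, add(SZ, S^4(Z)))))
  step 3: S(S(S(add(Z, add(SZ, S^4(Z))))))
  step 4: S(S(S(add(SZ, S^4(Z)))))
  step 5: S(S(S(S(add(Z, S^4(Z))))))
  step 6: S^8(Z)

Term B:
  start: mul(add(add(SSZ, SZ), Z), add(mul(Z, SSZ), add(Z, SZ)))
  step 1: mul(add(S(add(SZ, SZ)), Z), add(mul(Z, SSZ), add(Z, SZ)))
  step 2: mul(S(add(add(SZ, SZ), Z)), add(mul(Z, SSZ), add(Z, SZ)))
  step 3: add(add(mul(Z, SSZ), add(Z, SZ)), mul(add(add(SZ, SZ), Z), add(mul(Z, SSZ), add(Z, SZ))))
  step 4: add(add(Z, add(Z, SZ)), mul(add(add(SZ, SZ), Z), add(mul(Z, SSZ), add(Z, SZ))))
  step 5: add(add(Z, SZ), mul(add(add(SZ, SZ), Z), add(mul(Z, SSZ), add(Z, SZ))))
  step 6: add(SZ, mul(add(add(SZ, SZ), Z), add(mul(Z, SSZ), add(Z, SZ))))
  step 7: S(add(Z, mul(add(add(SZ, SZ), Z), add(mul(Z, SSZ), add(Z, SZ)))))
  step 8: S(mul(add(add(SZ, SZ), Z), add(mul(Z, SSZ), add(Z, SZ))))
  step 9: S(mul(add(S(add(Z, SZ)), Z), add(mul(Z, SSZ), add(Z, SZ))))
  step 10: S(mul(S(add(add(Z, SZ), Z)), add(mul(Z, SSZ), add(Z, SZ))))
  step 11: S(add(add(mul(Z, SSZ), add(Z, SZ)), mul(add(add(Z, SZ), Z), add(mul(Z, SSZ), add(Z, SZ)))))
  step 12: S(add(add(Z, add(Z, SZ)), mul(add(add(Z, SZ), Z), add(mul(Z, SSZ), add(Z, SZ)))))
  step 13: S(add(add(Z, SZ), mul(add(add(Z, SZ), Z), add(mul(Z, SSZ), add(Z, SZ)))))
  step 14: S(add(SZ, mul(add(add(Z, SZ), Z), add(mul(Z, SSZ), add(Z, SZ)))))
  step 15: S(S(add(Z, mul(add(add(Z, SZ), Z), add(mul(Z, SSZ), add(Z, SZ))))))
  step 16: S(S(mul(add(add(Z, SZ), Z), add(mul(Z, SSZ), add(Z, SZ)))))
  step 17: S(S(mul(add(SZ, Z), add(mul(Z, SSZ), add(Z, SZ)))))
  step 18: S(S(mul(S(add(Z, Z)), add(mul(Z, SSZ), add(Z, SZ)))))
  step 19: S(S(add(add(mul(Z, SSZ), add(Z, SZ)), mul(add(Z, Z), add(mul(Z, SSZ), add(Z, SZ))))))
  step 20: S(S(add(add(Z, add(Z, SZ)), mul(add(Z, Z), add(mul(Z, SSZ), add(Z, SZ))))))
  step 21: S(S(add(add(Z, SZ), mul(add(Z, Z), add(mul(Z, SSZ), add(Z, SZ))))))
  step 22: S(S(add(SZ, mul(add(Z, Z), add(mul(Z, SSZ), add(Z, SZ))))))
  step 23: S(S(S(add(Z, mul(add(Z, Z), add(mul(Z, SSZ), add(Z, SZ)))))))
  step 24: S(S(S(mul(add(Z, Z), add(mul(Z, SSZ), add(Z, SZ))))))
  step 25: S(S(S(mul(Z, add(mul(Z, SSZ), add(Z, SZ))))))
  step 26: SSSZ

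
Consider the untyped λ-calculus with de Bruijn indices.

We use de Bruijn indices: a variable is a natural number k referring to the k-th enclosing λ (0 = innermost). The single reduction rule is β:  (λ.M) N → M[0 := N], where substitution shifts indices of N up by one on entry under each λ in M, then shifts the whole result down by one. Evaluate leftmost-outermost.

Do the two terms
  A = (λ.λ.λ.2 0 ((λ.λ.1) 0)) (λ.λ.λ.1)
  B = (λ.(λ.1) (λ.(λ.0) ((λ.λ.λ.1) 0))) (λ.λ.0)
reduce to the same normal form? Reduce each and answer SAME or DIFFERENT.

Answer: DIFFERENT — A ⇓ λ.λ.λ.λ.2, B ⇓ λ.λ.0

Reduction:
Term A:
  start: (λ.λ.λ.2 0 ((λ.λ.1) 0)) (λ.λ.λ.1)
  →1  λ.λ.(λ.λ.λ.1) 0 ((λ.λ.1) 0)
  →2  λ.λ.(λ.λ.1) ((λ.λ.1) 0)
  →3  λ.λ.λ.(λ.λ.1) 1
  →4  λ.λ.λ.λ.2

Term B:
  start: (λ.(λ.1) (λ.(λ.0) ((λ.λ.λ.1) 0))) (λ.λ.0)
  →1  (λ.λ.λ.0) (λ.(λ.0) ((λ.λ.λ.1) 0))
  →2  λ.λ.0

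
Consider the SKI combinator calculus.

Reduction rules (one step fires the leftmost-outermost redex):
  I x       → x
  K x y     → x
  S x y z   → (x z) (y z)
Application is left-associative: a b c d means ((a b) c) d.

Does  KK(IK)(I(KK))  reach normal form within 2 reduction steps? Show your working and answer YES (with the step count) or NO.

Answer: YES — reaches normal form K(KK) in 2 ≤ 2 steps

Reduction:
  start: KK(IK)(I(KK))
  →1  K(I(KK))
  →2  K(KK)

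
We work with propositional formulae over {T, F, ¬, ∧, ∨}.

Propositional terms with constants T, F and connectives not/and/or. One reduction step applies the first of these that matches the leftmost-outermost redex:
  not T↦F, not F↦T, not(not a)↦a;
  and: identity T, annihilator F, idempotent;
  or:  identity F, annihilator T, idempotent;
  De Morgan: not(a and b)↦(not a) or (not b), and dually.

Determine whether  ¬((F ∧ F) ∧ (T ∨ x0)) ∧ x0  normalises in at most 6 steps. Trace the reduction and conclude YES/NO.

Answer: YES — reaches normal form x0 in 6 ≤ 6 steps

Working:
  start: ¬((F ∧ F) ∧ (T ∨ x0)) ∧ x0
  →1  (¬(F ∧ F) ∨ ¬(T ∨ x0)) ∧ x0
  →2  ((¬F ∨ ¬F) ∨ ¬(T ∨ x0)) ∧ x0
  →3  (¬F ∨ ¬(T ∨ x0)) ∧ x0
  →4  (T ∨ ¬(T ∨ x0)) ∧ x0
  →5  T ∧ x0
  →6  x0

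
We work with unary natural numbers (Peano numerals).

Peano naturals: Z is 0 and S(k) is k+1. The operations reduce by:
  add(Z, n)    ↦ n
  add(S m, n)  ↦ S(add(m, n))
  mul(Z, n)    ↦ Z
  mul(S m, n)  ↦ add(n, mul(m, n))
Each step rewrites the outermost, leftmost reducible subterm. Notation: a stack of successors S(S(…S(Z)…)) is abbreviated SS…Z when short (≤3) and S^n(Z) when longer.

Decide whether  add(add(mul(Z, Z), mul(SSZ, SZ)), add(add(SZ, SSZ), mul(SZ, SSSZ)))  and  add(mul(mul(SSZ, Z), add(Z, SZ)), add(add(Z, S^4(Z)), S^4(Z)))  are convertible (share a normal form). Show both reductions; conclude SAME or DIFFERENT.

Term A:
  start: add(add(mul(Z, Z), mul(SSZ, SZ)), add(add(SZ, SSZ), mul(SZ, SSSZ)))
  [1] add(add(Z, mul(SSZ, SZ)), add(add(SZ, SSZ), mul(SZ, SSSZ)))
  [2] add(mul(SSZ, SZ), add(add(SZ, SSZ), mul(SZ, SSSZ)))
  [3] add(add(SZ, mul(SZ, SZ)), add(add(SZ, SSZ), mul(SZ, SSSZ)))
  [4] add(S(add(Z, mul(SZ, SZ))), add(add(SZ, SSZ), mul(SZ, SSSZ)))
  [5] S(add(add(Z, mul(SZ, SZ)), add(add(SZ, SSZ), mul(SZ, SSSZ))))
  [6] S(add(mul(SZ, SZ), add(add(SZ, SSZ), mul(SZ, SSSZ))))
  [7] S(add(add(SZ, mul(Z, SZ)), add(add(SZ, SSZ), mul(SZ, SSSZ))))
  [8] S(add(S(add(Z, mul(Z, SZ))), add(add(SZ, SSZ), mul(SZ, SSSZ))))
  [9] S(S(add(add(Z, mul(Z, SZ)), add(add(SZ, SSZ), mul(SZ, SSSZ)))))
  [10] S(S(add(mul(Z, SZ), add(add(SZ, SSZ), mul(SZ, SSSZ)))))
  [11] S(S(add(Z, add(add(SZ, SSZ), mul(SZ, SSSZ)))))
  [12] S(S(add(add(SZ, SSZ), mul(SZ, SSSZ))))
  [13] S(S(add(S(add(Z, SSZ)), mul(SZ, SSSZ))))
  [14] S(S(S(add(add(Z, SSZ), mul(SZ, SSSZ)))))
  [15] S(S(S(add(SSZ, mul(SZ, SSSZ)))))
  [16] S(S(S(S(add(SZ, mul(SZ, SSSZ))))))
  [17] S(S(S(S(S(add(Z, mul(SZ, SSSZ)))))))
  [18] S(S(S(S(S(mul(SZ, SSSZ))))))
  [19] S(S(S(S(S(add(SSSZ, mul(Z, SSSZ)))))))
  [20] S(S(S(S(S(S(add(SSZ, mul(Z, SSSZ))))))))
  [21] S(S(S(S(S(S(S(add(SZ, mul(Z, SSSZ)))))))))
  [22] S(S(S(S(S(S(S(S(add(Z, mul(Z, SSSZ))))))))))
  [23] S(S(S(S(S(S(S(S(mul(Z, SSSZ)))))))))
  [24] S^8(Z)

Term B:
  start: add(mul(mul(SSZ, Z), add(Z, SZ)), add(add(Z, S^4(Z)), S^4(Z)))
  [1] add(mul(add(Z, mul(SZ, Z)), add(Z, SZ)), add(add(Z, S^4(Z)), S^4(Z)))
  [2] add(mul(mul(SZ, Z), add(Z, SZ)), add(add(Z, S^4(Z)), S^4(Z)))
  [3] add(mul(add(Z, mul(Z, Z)), add(Z, SZ)), add(add(Z, S^4(Z)), S^4(Z)))
  [4] add(mul(mul(Z, Z), add(Z, SZ)), add(add(Z, S^4(Z)), S^4(Z)))
  [5] add(mul(Z, add(Z, SZ)), add(add(Z, S^4(Z)), S^4(Z)))
  [6] add(Z, add(add(Z, S^4(Z)), S^4(Z)))
  [7] add(add(Z, S^4(Z)), S^4(Z))
  [8] add(S^4(Z), S^4(Z))
  [9] S(add(SSSZ, S^4(Z)))
  [10] S(S(add(SSZ, S^4(Z))))
  [11] S(S(S(add(SZ, S^4(Z)))))
  [12] S(S(S(S(add(Z, S^4(Z))))))
  [13] S^8(Z)

Answer: SAME — A ⇓ S^8(Z), B ⇓ S^8(Z)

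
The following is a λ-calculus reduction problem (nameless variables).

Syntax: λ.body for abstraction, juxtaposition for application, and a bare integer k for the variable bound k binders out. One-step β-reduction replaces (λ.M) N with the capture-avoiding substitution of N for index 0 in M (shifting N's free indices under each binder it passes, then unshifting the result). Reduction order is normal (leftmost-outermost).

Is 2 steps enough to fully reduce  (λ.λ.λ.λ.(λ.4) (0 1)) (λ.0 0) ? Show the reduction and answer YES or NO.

  start: (λ.λ.λ.λ.(λ.4) (0 1)) (λ.0 0)
  [1] λ.λ.λ.(λ.λ.0 0) (0 1)
  [2] λ.λ.λ.λ.0 0

Answer: YES — reaches normal form λ.λ.λ.λ.0 0 in 2 ≤ 2 steps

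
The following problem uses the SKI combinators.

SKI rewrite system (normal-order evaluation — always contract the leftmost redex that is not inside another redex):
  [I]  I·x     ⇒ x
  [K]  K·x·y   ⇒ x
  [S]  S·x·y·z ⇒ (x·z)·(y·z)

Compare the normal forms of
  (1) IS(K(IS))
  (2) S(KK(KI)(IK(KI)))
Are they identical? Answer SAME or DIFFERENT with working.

Answer: DIFFERENT — A ⇓ S(KS), B ⇓ S(K(K(KI)))

Working:
Term A:
  start: IS(K(IS))
  step 1: S(K(IS))
  step 2: S(KS)

Term B:
  start: S(KK(KI)(IK(KI)))
  step 1: S(K(IK(KI)))
  step 2: S(K(K(KI)))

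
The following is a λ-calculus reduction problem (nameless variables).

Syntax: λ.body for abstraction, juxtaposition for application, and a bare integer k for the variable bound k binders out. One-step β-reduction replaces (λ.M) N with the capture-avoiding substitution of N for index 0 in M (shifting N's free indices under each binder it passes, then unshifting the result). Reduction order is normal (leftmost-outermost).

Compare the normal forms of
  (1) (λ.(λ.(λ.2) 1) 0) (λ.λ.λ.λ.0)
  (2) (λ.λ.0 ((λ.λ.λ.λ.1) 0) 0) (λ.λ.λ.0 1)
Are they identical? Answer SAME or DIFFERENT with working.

Term A:
  start: (λ.(λ.(λ.2) 1) 0) (λ.λ.λ.λ.0)
  →1  (λ.(λ.λ.λ.λ.λ.0) (λ.λ.λ.λ.0)) (λ.λ.λ.λ.0)
  →2  (λ.λ.λ.λ.λ.0) (λ.λ.λ.λ.0)
  →3  λ.λ.λ.λ.0

Term B:
  start: (λ.λ.0 ((λ.λ.λ.λ.1) 0) 0) (λ.λ.λ.0 1)
  →1  λ.0 ((λ.λ.λ.λ.1) 0) 0
  →2  λ.0 (λ.λ.λ.1) 0

Answer: DIFFERENT — A ⇓ λ.λ.λ.λ.0, B ⇓ λ.0 (λ.λ.λ.1) 0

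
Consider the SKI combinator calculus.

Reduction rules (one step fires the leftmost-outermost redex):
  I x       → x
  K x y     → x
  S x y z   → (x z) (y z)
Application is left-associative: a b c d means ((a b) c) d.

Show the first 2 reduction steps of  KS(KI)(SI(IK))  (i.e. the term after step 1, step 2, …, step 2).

  start: KS(KI)(SI(IK))
  step 1: S(SI(IK))
  step 2: S(SIK)

Answer: after 2 steps: S(SIK)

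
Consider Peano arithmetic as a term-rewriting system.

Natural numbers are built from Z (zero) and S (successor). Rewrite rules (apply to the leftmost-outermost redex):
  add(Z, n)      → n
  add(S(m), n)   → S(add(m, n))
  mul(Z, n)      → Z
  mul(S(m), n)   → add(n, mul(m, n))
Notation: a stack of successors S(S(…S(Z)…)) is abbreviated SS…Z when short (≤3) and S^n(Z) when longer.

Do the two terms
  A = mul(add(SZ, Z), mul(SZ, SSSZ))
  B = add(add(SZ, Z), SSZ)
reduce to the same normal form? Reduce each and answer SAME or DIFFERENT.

Answer: SAME — A ⇓ SSSZ, B ⇓ SSSZ

Reduction:
Term A:
  start: mul(add(SZ, Z), mul(SZ, SSSZ))
  →1  mul(S(add(Z, Z)), mul(SZ, SSSZ))
  →2  add(mul(SZ, SSSZ), mul(add(Z, Z), mul(SZ, SSSZ)))
  →3  add(add(SSSZ, mul(Z, SSSZ)), mul(add(Z, Z), mul(SZ, SSSZ)))
  →4  add(S(add(SSZ, mul(Z, SSSZ))), mul(add(Z, Z), mul(SZ, SSSZ)))
  →5  S(add(add(SSZ, mul(Z, SSSZ)), mul(add(Z, Z), mul(SZ, SSSZ))))
  →6  S(add(S(add(SZ, mul(Z, SSSZ))), mul(add(Z, Z), mul(SZ, SSSZ))))
  →7  S(S(add(add(SZ, mul(Z, SSSZ)), mul(add(Z, Z), mul(SZ, SSSZ)))))
  →8  S(S(add(S(add(Z, mul(Z, SSSZ))), mul(add(Z, Z), mul(SZ, SSSZ)))))
  →9  S(S(S(add(add(Z, mul(Z, SSSZ)), mul(add(Z, Z), mul(SZ, SSSZ))))))
  →10  S(S(S(add(mul(Z, SSSZ), mul(add(Z, Z), mul(SZ, SSSZ))))))
  →11  S(S(S(add(Z, mul(add(Z, Z), mul(SZ, SSSZ))))))
  →12  S(S(S(mul(add(Z, Z), mul(SZ, SSSZ)))))
  →13  S(S(S(mul(Z, mul(SZ, SSSZ)))))
  →14  SSSZ

Term B:
  start: add(add(SZ, Z), SSZ)
  →1  add(S(add(Z, Z)), SSZ)
  →2  S(add(add(Z, Z), SSZ))
  →3  S(add(Z, SSZ))
  →4  SSSZ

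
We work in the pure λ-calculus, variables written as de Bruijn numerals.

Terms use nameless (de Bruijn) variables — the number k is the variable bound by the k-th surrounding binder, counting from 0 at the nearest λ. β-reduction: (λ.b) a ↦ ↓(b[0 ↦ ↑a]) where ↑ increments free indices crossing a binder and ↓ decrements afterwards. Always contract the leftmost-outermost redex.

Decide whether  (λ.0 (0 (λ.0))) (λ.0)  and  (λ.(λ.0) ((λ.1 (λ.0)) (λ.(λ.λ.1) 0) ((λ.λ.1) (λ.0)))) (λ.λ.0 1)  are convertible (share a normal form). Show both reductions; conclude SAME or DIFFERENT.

Answer: SAME — A ⇓ λ.0, B ⇓ λ.0

Reduction:
Term A:
  start: (λ.0 (0 (λ.0))) (λ.0)
  →1  (λ.0) ((λ.0) (λ.0))
  →2  (λ.0) (λ.0)
  →3  λ.0

Term B:
  start: (λ.(λ.0) ((λ.1 (λ.0)) (λ.(λ.λ.1) 0) ((λ.λ.1) (λ.0)))) (λ.λ.0 1)
  →1  (λ.0) ((λ.(λ.λ.0 1) (λ.0)) (λ.(λ.λ.1) 0) ((λ.λ.1) (λ.0)))
  →2  (λ.(λ.λ.0 1) (λ.0)) (λ.(λ.λ.1) 0) ((λ.λ.1) (λ.0))
  →3  (λ.λ.0 1) (λ.0) ((λ.λ.1) (λ.0))
  →4  (λ.0 (λ.0)) ((λ.λ.1) (λ.0))
  →5  (λ.λ.1) (λ.0) (λ.0)
  →6  (λ.λ.0) (λ.0)
  →7  λ.0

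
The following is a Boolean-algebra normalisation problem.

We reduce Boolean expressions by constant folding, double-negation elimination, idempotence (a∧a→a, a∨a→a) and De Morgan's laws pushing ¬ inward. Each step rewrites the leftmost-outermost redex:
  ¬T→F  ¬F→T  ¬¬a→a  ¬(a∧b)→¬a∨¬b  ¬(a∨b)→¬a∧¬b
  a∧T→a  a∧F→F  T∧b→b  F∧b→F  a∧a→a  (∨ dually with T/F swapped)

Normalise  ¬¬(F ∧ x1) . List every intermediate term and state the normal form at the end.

Answer: normal form = F  (in 2 steps)

Working:
  start: ¬¬(F ∧ x1)
  step 1: F ∧ x1
  step 2: F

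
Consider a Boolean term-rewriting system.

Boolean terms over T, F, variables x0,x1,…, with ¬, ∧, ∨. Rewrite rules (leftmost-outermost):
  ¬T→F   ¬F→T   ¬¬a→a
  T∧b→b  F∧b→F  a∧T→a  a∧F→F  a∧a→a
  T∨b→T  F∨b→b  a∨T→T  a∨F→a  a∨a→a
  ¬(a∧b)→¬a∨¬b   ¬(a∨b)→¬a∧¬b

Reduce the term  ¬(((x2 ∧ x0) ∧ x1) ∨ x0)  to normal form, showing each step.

  start: ¬(((x2 ∧ x0) ∧ x1) ∨ x0)
  step 1: ¬((x2 ∧ x0) ∧ x1) ∧ ¬x0
  step 2: (¬(x2 ∧ x0) ∨ ¬x1) ∧ ¬x0
  step 3: ((¬x2 ∨ ¬x0) ∨ ¬x1) ∧ ¬x0

Answer: normal form = ((¬x2 ∨ ¬x0) ∨ ¬x1) ∧ ¬x0  (in 3 steps)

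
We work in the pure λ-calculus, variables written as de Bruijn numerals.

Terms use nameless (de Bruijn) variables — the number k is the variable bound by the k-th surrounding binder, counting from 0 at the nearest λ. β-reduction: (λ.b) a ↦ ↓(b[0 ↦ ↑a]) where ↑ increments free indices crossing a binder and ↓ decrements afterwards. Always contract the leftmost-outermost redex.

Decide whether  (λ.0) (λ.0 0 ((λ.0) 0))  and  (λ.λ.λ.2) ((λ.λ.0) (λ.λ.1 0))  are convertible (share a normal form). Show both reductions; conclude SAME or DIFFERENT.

Term A:
  start: (λ.0) (λ.0 0 ((λ.0) 0))
  →1  λ.0 0 ((λ.0) 0)
  →2  λ.0 0 0

Term B:
  start: (λ.λ.λ.2) ((λ.λ.0) (λ.λ.1 0))
  →1  λ.λ.(λ.λ.0) (λ.λ.1 0)
  →2  λ.λ.λ.0

Answer: DIFFERENT — A ⇓ λ.0 0 0, B ⇓ λ.λ.λ.0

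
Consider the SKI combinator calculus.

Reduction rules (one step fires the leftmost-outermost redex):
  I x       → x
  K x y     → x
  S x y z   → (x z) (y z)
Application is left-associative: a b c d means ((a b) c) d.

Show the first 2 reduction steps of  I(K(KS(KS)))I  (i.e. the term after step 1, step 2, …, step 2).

  start: I(K(KS(KS)))I
  →1  K(KS(KS))I
  →2  KS(KS)

Answer: after 2 steps: KS(KS)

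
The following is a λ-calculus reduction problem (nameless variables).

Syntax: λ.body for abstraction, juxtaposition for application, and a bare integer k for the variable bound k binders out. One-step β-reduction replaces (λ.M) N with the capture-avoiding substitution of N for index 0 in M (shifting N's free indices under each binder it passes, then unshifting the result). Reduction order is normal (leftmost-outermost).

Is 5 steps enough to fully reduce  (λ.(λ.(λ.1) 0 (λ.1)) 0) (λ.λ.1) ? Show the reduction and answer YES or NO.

Answer: YES — reaches normal form λ.λ.λ.λ.1 in 4 ≤ 5 steps

Working:
  start: (λ.(λ.(λ.1) 0 (λ.1)) 0) (λ.λ.1)
  [1] (λ.(λ.1) 0 (λ.1)) (λ.λ.1)
  [2] (λ.λ.λ.1) (λ.λ.1) (λ.λ.λ.1)
  [3] (λ.λ.1) (λ.λ.λ.1)
  [4] λ.λ.λ.λ.1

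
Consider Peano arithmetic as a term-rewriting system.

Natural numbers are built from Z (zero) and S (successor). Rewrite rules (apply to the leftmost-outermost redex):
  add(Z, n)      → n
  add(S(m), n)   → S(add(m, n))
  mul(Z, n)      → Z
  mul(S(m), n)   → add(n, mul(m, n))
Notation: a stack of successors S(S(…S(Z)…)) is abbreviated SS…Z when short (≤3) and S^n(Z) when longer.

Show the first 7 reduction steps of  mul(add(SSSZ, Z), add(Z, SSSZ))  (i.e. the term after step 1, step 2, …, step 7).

Answer: after 7 steps: S(S(S(mul(add(SSZ, Z), add(Z, SSSZ)))))

Derivation:
  start: mul(add(SSSZ, Z), add(Z, SSSZ))
  →1  mul(S(add(SSZ, Z)), add(Z, SSSZ))
  →2  add(add(Z, SSSZ), mul(add(SSZ, Z), add(Z, SSSZ)))
  →3  add(SSSZ, mul(add(SSZ, Z), add(Z, SSSZ)))
  →4  S(add(SSZ, mul(add(SSZ, Z), add(Z, SSSZ))))
  →5  S(S(add(SZ, mul(add(SSZ, Z), add(Z, SSSZ)))))
  →6  S(S(S(add(Z, mul(add(SSZ, Z), add(Z, SSSZ))))))
  →7  S(S(S(mul(add(SSZ, Z), add(Z, SSSZ)))))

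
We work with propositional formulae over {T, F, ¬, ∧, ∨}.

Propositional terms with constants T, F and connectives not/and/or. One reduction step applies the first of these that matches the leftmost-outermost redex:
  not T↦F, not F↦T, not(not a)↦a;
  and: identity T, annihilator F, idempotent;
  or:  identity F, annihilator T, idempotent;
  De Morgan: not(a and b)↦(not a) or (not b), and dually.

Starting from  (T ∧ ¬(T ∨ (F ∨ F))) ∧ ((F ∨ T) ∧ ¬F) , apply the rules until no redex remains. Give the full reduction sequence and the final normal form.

Answer: normal form = F  (in 5 steps)

Working:
  start: (T ∧ ¬(T ∨ (F ∨ F))) ∧ ((F ∨ T) ∧ ¬F)
  step 1: ¬(T ∨ (F ∨ F)) ∧ ((F ∨ T) ∧ ¬F)
  step 2: (¬T ∧ ¬(F ∨ F)) ∧ ((F ∨ T) ∧ ¬F)
  step 3: (F ∧ ¬(F ∨ F)) ∧ ((F ∨ T) ∧ ¬F)
  step 4: F ∧ ((F ∨ T) ∧ ¬F)
  step 5: F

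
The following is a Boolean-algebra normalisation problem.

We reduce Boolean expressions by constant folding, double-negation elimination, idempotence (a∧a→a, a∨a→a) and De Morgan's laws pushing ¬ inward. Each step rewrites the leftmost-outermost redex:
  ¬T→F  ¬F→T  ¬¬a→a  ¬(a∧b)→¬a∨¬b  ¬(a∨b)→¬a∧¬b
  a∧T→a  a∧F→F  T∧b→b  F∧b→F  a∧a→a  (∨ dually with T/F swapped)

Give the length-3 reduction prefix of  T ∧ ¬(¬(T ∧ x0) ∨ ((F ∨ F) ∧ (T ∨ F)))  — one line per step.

Answer: after 3 steps: (T ∧ x0) ∧ ¬((F ∨ F) ∧ (T ∨ F))

Working:
  start: T ∧ ¬(¬(T ∧ x0) ∨ ((F ∨ F) ∧ (T ∨ F)))
  step 1: ¬(¬(T ∧ x0) ∨ ((F ∨ F) ∧ (T ∨ F)))
  step 2: ¬¬(T ∧ x0) ∧ ¬((F ∨ F) ∧ (T ∨ F))
  step 3: (T ∧ x0) ∧ ¬((F ∨ F) ∧ (T ∨ F))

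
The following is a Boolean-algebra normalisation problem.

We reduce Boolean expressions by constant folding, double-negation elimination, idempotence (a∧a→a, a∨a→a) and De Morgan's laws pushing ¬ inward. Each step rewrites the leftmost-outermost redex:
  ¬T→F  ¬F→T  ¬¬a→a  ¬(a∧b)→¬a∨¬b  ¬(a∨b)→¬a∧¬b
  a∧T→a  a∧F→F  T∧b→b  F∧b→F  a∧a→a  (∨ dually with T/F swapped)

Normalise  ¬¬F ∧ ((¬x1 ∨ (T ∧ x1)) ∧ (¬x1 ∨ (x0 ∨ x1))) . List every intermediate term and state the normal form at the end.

  start: ¬¬F ∧ ((¬x1 ∨ (T ∧ x1)) ∧ (¬x1 ∨ (x0 ∨ x1)))
  →1  F ∧ ((¬x1 ∨ (T ∧ x1)) ∧ (¬x1 ∨ (x0 ∨ x1)))
  →2  F

Answer: normal form = F  (in 2 steps)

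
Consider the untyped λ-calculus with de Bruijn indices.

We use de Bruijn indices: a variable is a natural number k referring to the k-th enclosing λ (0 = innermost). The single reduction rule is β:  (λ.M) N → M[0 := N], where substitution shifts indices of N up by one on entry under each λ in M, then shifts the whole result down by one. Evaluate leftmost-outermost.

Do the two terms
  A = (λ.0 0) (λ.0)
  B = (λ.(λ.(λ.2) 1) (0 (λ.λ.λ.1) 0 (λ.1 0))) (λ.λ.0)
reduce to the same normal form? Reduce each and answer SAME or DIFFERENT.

Answer: DIFFERENT — A ⇓ λ.0, B ⇓ λ.λ.0

Working:
Term A:
  start: (λ.0 0) (λ.0)
  [1] (λ.0) (λ.0)
  [2] λ.0

Term B:
  start: (λ.(λ.(λ.2) 1) (0 (λ.λ.λ.1) 0 (λ.1 0))) (λ.λ.0)
  [1] (λ.(λ.λ.λ.0) (λ.λ.0)) ((λ.λ.0) (λ.λ.λ.1) (λ.λ.0) (λ.(λ.λ.0) 0))
  [2] (λ.λ.λ.0) (λ.λ.0)
  [3] λ.λ.0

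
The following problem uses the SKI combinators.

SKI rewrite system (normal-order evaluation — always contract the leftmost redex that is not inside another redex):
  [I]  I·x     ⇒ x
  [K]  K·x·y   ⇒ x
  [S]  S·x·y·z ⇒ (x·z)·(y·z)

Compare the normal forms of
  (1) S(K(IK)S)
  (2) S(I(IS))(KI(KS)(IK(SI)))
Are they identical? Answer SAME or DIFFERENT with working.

Answer: DIFFERENT — A ⇓ SK, B ⇓ SS(K(SI))

Derivation:
Term A:
  start: S(K(IK)S)
  step 1: S(IK)
  step 2: SK

Term B:
  start: S(I(IS))(KI(KS)(IK(SI)))
  step 1: S(IS)(KI(KS)(IK(SI)))
  step 2: SS(KI(KS)(IK(SI)))
  step 3: SS(I(IK(SI)))
  step 4: SS(IK(SI))
  step 5: SS(K(SI))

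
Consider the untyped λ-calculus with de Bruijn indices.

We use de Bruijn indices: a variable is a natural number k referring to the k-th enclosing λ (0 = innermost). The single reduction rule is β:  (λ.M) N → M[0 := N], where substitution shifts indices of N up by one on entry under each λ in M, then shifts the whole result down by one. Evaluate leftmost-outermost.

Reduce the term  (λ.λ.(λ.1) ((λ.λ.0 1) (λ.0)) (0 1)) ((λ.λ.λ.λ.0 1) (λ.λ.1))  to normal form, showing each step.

Answer: normal form = λ.0 (0 (λ.λ.λ.0 1))  (in 3 steps)

Working:
  start: (λ.λ.(λ.1) ((λ.λ.0 1) (λ.0)) (0 1)) ((λ.λ.λ.λ.0 1) (λ.λ.1))
  →1  λ.(λ.1) ((λ.λ.0 1) (λ.0)) (0 ((λ.λ.λ.λ.0 1) (λ.λ.1)))
  →2  λ.0 (0 ((λ.λ.λ.λ.0 1) (λ.λ.1)))
  →3  λ.0 (0 (λ.λ.λ.0 1))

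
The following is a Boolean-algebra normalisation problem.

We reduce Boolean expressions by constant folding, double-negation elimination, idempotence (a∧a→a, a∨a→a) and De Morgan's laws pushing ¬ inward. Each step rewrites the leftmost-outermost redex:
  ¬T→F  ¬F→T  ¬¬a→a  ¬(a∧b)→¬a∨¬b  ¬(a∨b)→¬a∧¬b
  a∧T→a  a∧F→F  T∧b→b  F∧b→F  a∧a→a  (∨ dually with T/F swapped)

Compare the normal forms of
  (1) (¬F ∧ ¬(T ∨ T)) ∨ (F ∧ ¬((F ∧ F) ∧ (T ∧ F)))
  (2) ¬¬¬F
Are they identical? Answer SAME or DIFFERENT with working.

Term A:
  start: (¬F ∧ ¬(T ∨ T)) ∨ (F ∧ ¬((F ∧ F) ∧ (T ∧ F)))
  [1] (T ∧ ¬(T ∨ T)) ∨ (F ∧ ¬((F ∧ F) ∧ (T ∧ F)))
  [2] ¬(T ∨ T) ∨ (F ∧ ¬((F ∧ F) ∧ (T ∧ F)))
  [3] (¬T ∧ ¬T) ∨ (F ∧ ¬((F ∧ F) ∧ (T ∧ F)))
  [4] ¬T ∨ (F ∧ ¬((F ∧ F) ∧ (T ∧ F)))
  [5] F ∨ (F ∧ ¬((F ∧ F) ∧ (T ∧ F)))
  [6] F ∧ ¬((F ∧ F) ∧ (T ∧ F))
  [7] F

Term B:
  start: ¬¬¬F
  [1] ¬F
  [2] T

Answer: DIFFERENT — A ⇓ F, B ⇓ T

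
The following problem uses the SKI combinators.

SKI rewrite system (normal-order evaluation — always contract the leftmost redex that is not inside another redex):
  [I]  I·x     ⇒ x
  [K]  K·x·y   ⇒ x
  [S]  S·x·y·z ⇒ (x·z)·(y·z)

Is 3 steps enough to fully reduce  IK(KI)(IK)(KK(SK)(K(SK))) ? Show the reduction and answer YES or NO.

Answer: YES — reaches normal form I in 3 ≤ 3 steps

Working:
  start: IK(KI)(IK)(KK(SK)(K(SK)))
  step 1: K(KI)(IK)(KK(SK)(K(SK)))
  step 2: KI(KK(SK)(K(SK)))
  step 3: I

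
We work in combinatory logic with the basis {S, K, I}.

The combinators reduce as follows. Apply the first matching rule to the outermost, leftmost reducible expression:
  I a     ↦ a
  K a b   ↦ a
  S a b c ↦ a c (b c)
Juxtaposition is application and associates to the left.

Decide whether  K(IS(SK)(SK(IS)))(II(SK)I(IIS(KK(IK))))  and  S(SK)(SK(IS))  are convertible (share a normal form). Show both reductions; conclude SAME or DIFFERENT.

Term A:
  start: K(IS(SK)(SK(IS)))(II(SK)I(IIS(KK(IK))))
  →1  IS(SK)(SK(IS))
  →2  S(SK)(SK(IS))
  →3  S(SK)(SKS)

Term B:
  start: S(SK)(SK(IS))
  →1  S(SK)(SKS)

Answer: SAME — A ⇓ S(SK)(SKS), B ⇓ S(SK)(SKS)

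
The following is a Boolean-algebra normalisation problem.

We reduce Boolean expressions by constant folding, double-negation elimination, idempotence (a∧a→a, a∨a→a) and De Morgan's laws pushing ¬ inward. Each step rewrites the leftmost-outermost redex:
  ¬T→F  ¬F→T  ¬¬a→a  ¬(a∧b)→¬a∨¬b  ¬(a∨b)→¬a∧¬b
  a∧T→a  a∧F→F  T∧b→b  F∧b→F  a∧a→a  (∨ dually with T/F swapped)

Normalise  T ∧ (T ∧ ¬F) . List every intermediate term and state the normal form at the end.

  start: T ∧ (T ∧ ¬F)
  [1] T ∧ ¬F
  [2] ¬F
  [3] T

Answer: normal form = T  (in 3 steps)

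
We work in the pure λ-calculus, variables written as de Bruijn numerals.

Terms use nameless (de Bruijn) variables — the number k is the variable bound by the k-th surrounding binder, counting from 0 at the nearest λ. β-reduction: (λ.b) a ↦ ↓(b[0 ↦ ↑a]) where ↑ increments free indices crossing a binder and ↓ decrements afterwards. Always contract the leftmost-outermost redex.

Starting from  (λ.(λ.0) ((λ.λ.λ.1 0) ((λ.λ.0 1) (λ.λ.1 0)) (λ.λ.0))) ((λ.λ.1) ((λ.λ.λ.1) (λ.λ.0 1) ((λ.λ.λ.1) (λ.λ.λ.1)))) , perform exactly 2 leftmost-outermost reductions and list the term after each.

Answer: after 2 steps: (λ.λ.λ.1 0) ((λ.λ.0 1) (λ.λ.1 0)) (λ.λ.0)

Derivation:
  start: (λ.(λ.0) ((λ.λ.λ.1 0) ((λ.λ.0 1) (λ.λ.1 0)) (λ.λ.0))) ((λ.λ.1) ((λ.λ.λ.1) (λ.λ.0 1) ((λ.λ.λ.1) (λ.λ.λ.1))))
  step 1: (λ.0) ((λ.λ.λ.1 0) ((λ.λ.0 1) (λ.λ.1 0)) (λ.λ.0))
  step 2: (λ.λ.λ.1 0) ((λ.λ.0 1) (λ.λ.1 0)) (λ.λ.0)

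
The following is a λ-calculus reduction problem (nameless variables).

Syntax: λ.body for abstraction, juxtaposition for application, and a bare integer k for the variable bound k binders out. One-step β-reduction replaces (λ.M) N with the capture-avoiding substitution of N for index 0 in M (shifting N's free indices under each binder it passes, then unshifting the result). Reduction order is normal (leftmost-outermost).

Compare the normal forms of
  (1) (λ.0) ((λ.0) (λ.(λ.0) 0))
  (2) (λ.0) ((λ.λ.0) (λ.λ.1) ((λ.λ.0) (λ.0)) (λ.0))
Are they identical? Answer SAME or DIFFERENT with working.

Term A:
  start: (λ.0) ((λ.0) (λ.(λ.0) 0))
  [1] (λ.0) (λ.(λ.0) 0)
  [2] λ.(λ.0) 0
  [3] λ.0

Term B:
  start: (λ.0) ((λ.λ.0) (λ.λ.1) ((λ.λ.0) (λ.0)) (λ.0))
  [1] (λ.λ.0) (λ.λ.1) ((λ.λ.0) (λ.0)) (λ.0)
  [2] (λ.0) ((λ.λ.0) (λ.0)) (λ.0)
  [3] (λ.λ.0) (λ.0) (λ.0)
  [4] (λ.0) (λ.0)
  [5] λ.0

Answer: SAME — A ⇓ λ.0, B ⇓ λ.0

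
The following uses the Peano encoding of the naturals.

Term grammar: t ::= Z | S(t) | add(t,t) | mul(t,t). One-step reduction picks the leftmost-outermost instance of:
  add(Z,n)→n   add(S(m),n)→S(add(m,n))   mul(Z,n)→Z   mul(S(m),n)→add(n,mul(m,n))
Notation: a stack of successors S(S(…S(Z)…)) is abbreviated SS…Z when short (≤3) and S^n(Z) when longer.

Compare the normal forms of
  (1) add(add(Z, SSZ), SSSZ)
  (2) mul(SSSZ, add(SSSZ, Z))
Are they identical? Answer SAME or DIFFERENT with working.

Answer: DIFFERENT — A ⇓ S^5(Z), B ⇓ S^9(Z)

Working:
Term A:
  start: add(add(Z, SSZ), SSSZ)
  step 1: add(SSZ, SSSZ)
  step 2: S(add(SZ, SSSZ))
  step 3: S(S(add(Z, SSSZ)))
  step 4: S^5(Z)

Term B:
  start: mul(SSSZ, add(SSSZ, Z))
  step 1: add(add(SSSZ, Z), mul(SSZ, add(SSSZ, Z)))
  step 2: add(S(add(SSZ, Z)), mul(SSZ, add(SSSZ, Z)))
  step 3: S(add(add(SSZ, Z), mul(SSZ, add(SSSZ, Z))))
  step 4: S(add(S(add(SZ, Z)), mul(SSZ, add(SSSZ, Z))))
  step 5: S(S(add(add(SZ, Z), mul(SSZ, add(SSSZ, Z)))))
  step 6: S(S(add(S(add(Z, Z)), mul(SSZ, add(SSSZ, Z)))))
  step 7: S(S(S(add(add(Z, Z), mul(SSZ, add(SSSZ, Z))))))
  step 8: S(S(S(add(Z, mul(SSZ, add(SSSZ, Z))))))
  step 9: S(S(S(mul(SSZ, add(SSSZ, Z)))))
  step 10: S(S(S(add(add(SSSZ, Z), mul(SZ, add(SSSZ, Z))))))
  step 11: S(S(S(add(S(add(SSZ, Z)), mul(SZ, add(SSSZ, Z))))))
  step 12: S(S(S(S(add(add(SSZ, Z), mul(SZ, add(SSSZ, Z)))))))
  step 13: S(S(S(S(add(S(add(SZ, Z)), mul(SZ, add(SSSZ, Z)))))))
  step 14: S(S(S(S(S(add(add(SZ, Z), mul(SZ, add(SSSZ, Z))))))))
  step 15: S(S(S(S(S(add(S(add(Z, Z)), mul(SZ, add(SSSZ, Z))))))))
  step 16: S(S(S(S(S(S(add(add(Z, Z), mul(SZ, add(SSSZ, Z)))))))))
  step 17: S(S(S(S(S(S(add(Z, mul(SZ, add(SSSZ, Z)))))))))
  step 18: S(S(S(S(S(S(mul(SZ, add(SSSZ, Z))))))))
  step 19: S(S(S(S(S(S(add(add(SSSZ, Z), mul(Z, add(SSSZ, Z)))))))))
  step 20: S(S(S(S(S(S(add(S(add(SSZ, Z)), mul(Z, add(SSSZ, Z)))))))))
  step 21: S(S(S(S(S(S(S(add(add(SSZ, Z), mul(Z, add(SSSZ, Z))))))))))
  step 22: S(S(S(S(S(S(S(add(S(add(SZ, Z)), mul(Z, add(SSSZ, Z))))))))))
  step 23: S(S(S(S(S(S(S(S(add(add(SZ, Z), mul(Z, add(SSSZ, Z)))))))))))
  step 24: S(S(S(S(S(S(S(S(add(S(add(Z, Z)), mul(Z, add(SSSZ, Z)))))))))))
  step 25: S(S(S(S(S(S(S(S(S(add(add(Z, Z), mul(Z, add(SSSZ, Z))))))))))))
  step 26: S(S(S(S(S(S(S(S(S(add(Z, mul(Z, add(SSSZ, Z))))))))))))
  step 27: S(S(S(S(S(S(S(S(S(mul(Z, add(SSSZ, Z)))))))))))
  step 28: S^9(Z)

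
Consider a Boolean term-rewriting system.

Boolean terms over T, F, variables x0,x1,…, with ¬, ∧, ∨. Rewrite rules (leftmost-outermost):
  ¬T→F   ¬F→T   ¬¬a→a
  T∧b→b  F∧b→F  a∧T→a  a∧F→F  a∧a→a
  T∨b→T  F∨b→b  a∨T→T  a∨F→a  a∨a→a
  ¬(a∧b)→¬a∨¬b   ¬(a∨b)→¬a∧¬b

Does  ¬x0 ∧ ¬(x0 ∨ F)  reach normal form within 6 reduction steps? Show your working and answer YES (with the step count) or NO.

  start: ¬x0 ∧ ¬(x0 ∨ F)
  step 1: ¬x0 ∧ (¬x0 ∧ ¬F)
  step 2: ¬x0 ∧ (¬x0 ∧ T)
  step 3: ¬x0 ∧ ¬x0
  step 4: ¬x0

Answer: YES — reaches normal form ¬x0 in 4 ≤ 6 steps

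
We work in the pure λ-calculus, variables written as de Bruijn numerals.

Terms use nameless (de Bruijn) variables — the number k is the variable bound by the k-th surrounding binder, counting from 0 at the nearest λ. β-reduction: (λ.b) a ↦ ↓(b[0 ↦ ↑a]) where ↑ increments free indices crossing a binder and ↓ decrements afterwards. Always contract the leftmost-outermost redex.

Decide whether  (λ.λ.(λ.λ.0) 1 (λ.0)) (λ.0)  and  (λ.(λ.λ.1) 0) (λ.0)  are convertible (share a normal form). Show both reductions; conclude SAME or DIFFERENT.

Term A:
  start: (λ.λ.(λ.λ.0) 1 (λ.0)) (λ.0)
  [1] λ.(λ.λ.0) (λ.0) (λ.0)
  [2] λ.(λ.0) (λ.0)
  [3] λ.λ.0

Term B:
  start: (λ.(λ.λ.1) 0) (λ.0)
  [1] (λ.λ.1) (λ.0)
  [2] λ.λ.0

Answer: SAME — A ⇓ λ.λ.0, B ⇓ λ.λ.0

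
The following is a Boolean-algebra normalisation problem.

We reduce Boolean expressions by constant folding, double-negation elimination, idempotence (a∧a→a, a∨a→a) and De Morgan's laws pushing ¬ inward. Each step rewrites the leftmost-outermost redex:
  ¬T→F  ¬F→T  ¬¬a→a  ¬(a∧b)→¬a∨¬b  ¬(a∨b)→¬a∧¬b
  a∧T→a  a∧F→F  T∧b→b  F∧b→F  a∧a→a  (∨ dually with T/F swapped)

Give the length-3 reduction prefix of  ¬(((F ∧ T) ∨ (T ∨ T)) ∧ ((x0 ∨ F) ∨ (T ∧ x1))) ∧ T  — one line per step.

Answer: after 3 steps: (¬(F ∧ T) ∧ ¬(T ∨ T)) ∨ ¬((x0 ∨ F) ∨ (T ∧ x1))

Derivation:
  start: ¬(((F ∧ T) ∨ (T ∨ T)) ∧ ((x0 ∨ F) ∨ (T ∧ x1))) ∧ T
  step 1: ¬(((F ∧ T) ∨ (T ∨ T)) ∧ ((x0 ∨ F) ∨ (T ∧ x1)))
  step 2: ¬((F ∧ T) ∨ (T ∨ T)) ∨ ¬((x0 ∨ F) ∨ (T ∧ x1))
  step 3: (¬(F ∧ T) ∧ ¬(T ∨ T)) ∨ ¬((x0 ∨ F) ∨ (T ∧ x1))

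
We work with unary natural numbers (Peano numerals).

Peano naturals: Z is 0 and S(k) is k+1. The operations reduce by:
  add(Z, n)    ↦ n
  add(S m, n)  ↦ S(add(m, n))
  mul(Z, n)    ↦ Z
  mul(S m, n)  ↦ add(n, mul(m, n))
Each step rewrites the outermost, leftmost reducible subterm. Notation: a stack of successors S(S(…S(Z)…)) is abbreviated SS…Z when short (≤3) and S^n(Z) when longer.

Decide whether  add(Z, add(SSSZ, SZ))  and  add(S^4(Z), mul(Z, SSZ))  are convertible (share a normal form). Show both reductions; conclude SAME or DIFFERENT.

Answer: SAME — A ⇓ S^4(Z), B ⇓ S^4(Z)

Working:
Term A:
  start: add(Z, add(SSSZ, SZ))
  step 1: add(SSSZ, SZ)
  step 2: S(add(SSZ, SZ))
  step 3: S(S(add(SZ, SZ)))
  step 4: S(S(S(add(Z, SZ))))
  step 5: S^4(Z)

Term B:
  start: add(S^4(Z), mul(Z, SSZ))
  step 1: S(add(SSSZ, mul(Z, SSZ)))
  step 2: S(S(add(SSZ, mul(Z, SSZ))))
  step 3: S(S(S(add(SZ, mul(Z, SSZ)))))
  step 4: S(S(S(S(add(Z, mul(Z, SSZ))))))
  step 5: S(S(S(S(mul(Z, SSZ)))))
  step 6: S^4(Z)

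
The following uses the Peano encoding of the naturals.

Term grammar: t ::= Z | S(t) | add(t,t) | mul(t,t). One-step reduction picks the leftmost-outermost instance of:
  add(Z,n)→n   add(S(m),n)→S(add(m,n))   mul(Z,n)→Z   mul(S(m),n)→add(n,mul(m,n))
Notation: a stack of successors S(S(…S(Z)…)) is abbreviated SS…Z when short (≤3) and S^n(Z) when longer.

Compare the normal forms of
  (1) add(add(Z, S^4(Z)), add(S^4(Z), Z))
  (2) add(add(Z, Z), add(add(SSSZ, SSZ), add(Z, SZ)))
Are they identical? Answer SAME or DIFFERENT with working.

Term A:
  start: add(add(Z, S^4(Z)), add(S^4(Z), Z))
  [1] add(S^4(Z), add(S^4(Z), Z))
  [2] S(add(SSSZ, add(S^4(Z), Z)))
  [3] S(S(add(SSZ, add(S^4(Z), Z))))
  [4] S(S(S(add(SZ, add(S^4(Z), Z)))))
  [5] S(S(S(S(add(Z, add(S^4(Z), Z))))))
  [6] S(S(S(S(add(S^4(Z), Z)))))
  [7] S(S(S(S(S(add(SSSZ, Z))))))
  [8] S(S(S(S(S(S(add(SSZ, Z)))))))
  [9] S(S(S(S(S(S(S(add(SZ, Z))))))))
  [10] S(S(S(S(S(S(S(S(add(Z, Z)))))))))
  [11] S^8(Z)

Term B:
  start: add(add(Z, Z), add(add(SSSZ, SSZ), add(Z, SZ)))
  [1] add(Z, add(add(SSSZ, SSZ), add(Z, SZ)))
  [2] add(add(SSSZ, SSZ), add(Z, SZ))
  [3] add(S(add(SSZ, SSZ)), add(Z, SZ))
  [4] S(add(add(SSZ, SSZ), add(Z, SZ)))
  [5] S(add(S(add(SZ, SSZ)), add(Z, SZ)))
  [6] S(S(add(add(SZ, SSZ), add(Z, SZ))))
  [7] S(S(add(S(add(Z, SSZ)), add(Z, SZ))))
  [8] S(S(S(add(add(Z, SSZ), add(Z, SZ)))))
  [9] S(S(S(add(SSZ, add(Z, SZ)))))
  [10] S(S(S(S(add(SZ, add(Z, SZ))))))
  [11] S(S(S(S(S(add(Z, add(Z, SZ)))))))
  [12] S(S(S(S(S(add(Z, SZ))))))
  [13] S^6(Z)

Answer: DIFFERENT — A ⇓ S^8(Z), B ⇓ S^6(Z)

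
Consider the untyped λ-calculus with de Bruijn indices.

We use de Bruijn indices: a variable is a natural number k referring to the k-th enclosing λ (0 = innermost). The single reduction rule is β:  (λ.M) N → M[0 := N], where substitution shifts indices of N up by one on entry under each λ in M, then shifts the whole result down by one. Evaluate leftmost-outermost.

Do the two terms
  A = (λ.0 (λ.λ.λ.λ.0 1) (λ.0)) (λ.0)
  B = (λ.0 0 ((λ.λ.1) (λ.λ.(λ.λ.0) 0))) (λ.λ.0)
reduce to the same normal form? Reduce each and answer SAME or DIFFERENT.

Answer: DIFFERENT — A ⇓ λ.λ.λ.0 1, B ⇓ λ.λ.λ.λ.0

Working:
Term A:
  start: (λ.0 (λ.λ.λ.λ.0 1) (λ.0)) (λ.0)
  →1  (λ.0) (λ.λ.λ.λ.0 1) (λ.0)
  →2  (λ.λ.λ.λ.0 1) (λ.0)
  →3  λ.λ.λ.0 1

Term B:
  start: (λ.0 0 ((λ.λ.1) (λ.λ.(λ.λ.0) 0))) (λ.λ.0)
  →1  (λ.λ.0) (λ.λ.0) ((λ.λ.1) (λ.λ.(λ.λ.0) 0))
  →2  (λ.0) ((λ.λ.1) (λ.λ.(λ.λ.0) 0))
  →3  (λ.λ.1) (λ.λ.(λ.λ.0) 0)
  →4  λ.λ.λ.(λ.λ.0) 0
  →5  λ.λ.λ.λ.0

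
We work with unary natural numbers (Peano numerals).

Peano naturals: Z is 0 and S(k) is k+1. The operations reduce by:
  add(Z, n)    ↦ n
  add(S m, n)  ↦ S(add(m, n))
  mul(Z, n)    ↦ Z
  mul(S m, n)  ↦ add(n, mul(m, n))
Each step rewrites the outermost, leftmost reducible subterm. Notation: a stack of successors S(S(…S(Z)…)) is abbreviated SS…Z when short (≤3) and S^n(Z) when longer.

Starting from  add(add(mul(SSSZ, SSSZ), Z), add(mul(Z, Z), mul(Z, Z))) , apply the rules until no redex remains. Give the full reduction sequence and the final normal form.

  start: add(add(mul(SSSZ, SSSZ), Z), add(mul(Z, Z), mul(Z, Z)))
  [1] add(add(add(SSSZ, mul(SSZ, SSSZ)), Z), add(mul(Z, Z), mul(Z, Z)))
  [2] add(add(S(add(SSZ, mul(SSZ, SSSZ))), Z), add(mul(Z, Z), mul(Z, Z)))
  [3] add(S(add(add(SSZ, mul(SSZ, SSSZ)), Z)), add(mul(Z, Z), mul(Z, Z)))
  [4] S(add(add(add(SSZ, mul(SSZ, SSSZ)), Z), add(mul(Z, Z), mul(Z, Z))))
  [5] S(add(add(S(add(SZ, mul(SSZ, SSSZ))), Z), add(mul(Z, Z), mul(Z, Z))))
  [6] S(add(S(add(add(SZ, mul(SSZ, SSSZ)), Z)), add(mul(Z, Z), mul(Z, Z))))
  [7] S(S(add(add(add(SZ, mul(SSZ, SSSZ)), Z), add(mul(Z, Z), mul(Z, Z)))))
  [8] S(S(add(add(S(add(Z, mul(SSZ, SSSZ))), Z), add(mul(Z, Z), mul(Z, Z)))))
  [9] S(S(add(S(add(add(Z, mul(SSZ, SSSZ)), Z)), add(mul(Z, Z), mul(Z, Z)))))
  [10] S(S(S(add(add(add(Z, mul(SSZ, SSSZ)), Z), add(mul(Z, Z), mul(Z, Z))))))
  [11] S(S(S(add(add(mul(SSZ, SSSZ), Z), add(mul(Z, Z), mul(Z, Z))))))
  [12] S(S(S(add(add(add(SSSZ, mul(SZ, SSSZ)), Z), add(mul(Z, Z), mul(Z, Z))))))
  [13] S(S(S(add(add(S(add(SSZ, mul(SZ, SSSZ))), Z), add(mul(Z, Z), mul(Z, Z))))))
  [14] S(S(S(add(S(add(add(SSZ, mul(SZ, SSSZ)), Z)), add(mul(Z, Z), mul(Z, Z))))))
  [15] S(S(S(S(add(add(add(SSZ, mul(SZ, SSSZ)), Z), add(mul(Z, Z), mul(Z, Z)))))))
  [16] S(S(S(S(add(add(S(add(SZ, mul(SZ, SSSZ))), Z), add(mul(Z, Z), mul(Z, Z)))))))
  [17] S(S(S(S(add(S(add(add(SZ, mul(SZ, SSSZ)), Z)), add(mul(Z, Z), mul(Z, Z)))))))
  [18] S(S(S(S(S(add(add(add(SZ, mul(SZ, SSSZ)), Z), add(mul(Z, Z), mul(Z, Z))))))))
  [19] S(S(S(S(S(add(add(S(add(Z, mul(SZ, SSSZ))), Z), add(mul(Z, Z), mul(Z, Z))))))))
  [20] S(S(S(S(S(add(S(add(add(Z, mul(SZ, SSSZ)), Z)), add(mul(Z, Z), mul(Z, Z))))))))
  [21] S(S(S(S(S(S(add(add(add(Z, mul(SZ, SSSZ)), Z), add(mul(Z, Z), mul(Z, Z)))))))))
  [22] S(S(S(S(S(S(add(add(mul(SZ, SSSZ), Z), add(mul(Z, Z), mul(Z, Z)))))))))
  [23] S(S(S(S(S(S(add(add(add(SSSZ, mul(Z, SSSZ)), Z), add(mul(Z, Z), mul(Z, Z)))))))))
  [24] S(S(S(S(S(S(add(add(S(add(SSZ, mul(Z, SSSZ))), Z), add(mul(Z, Z), mul(Z, Z)))))))))
  [25] S(S(S(S(S(S(add(S(add(add(SSZ, mul(Z, SSSZ)), Z)), add(mul(Z, Z), mul(Z, Z)))))))))
  [26] S(S(S(S(S(S(S(add(add(add(SSZ, mul(Z, SSSZ)), Z), add(mul(Z, Z), mul(Z, Z))))))))))
  [27] S(S(S(S(S(S(S(add(add(S(add(SZ, mul(Z, SSSZ))), Z), add(mul(Z, Z), mul(Z, Z))))))))))
  [28] S(S(S(S(S(S(S(add(S(add(add(SZ, mul(Z, SSSZ)), Z)), add(mul(Z, Z), mul(Z, Z))))))))))
  [29] S(S(S(S(S(S(S(S(add(add(add(SZ, mul(Z, SSSZ)), Z), add(mul(Z, Z), mul(Z, Z)))))))))))
  [30] S(S(S(S(S(S(S(S(add(add(S(add(Z, mul(Z, SSSZ))), Z), add(mul(Z, Z), mul(Z, Z)))))))))))
  [31] S(S(S(S(S(S(S(S(add(S(add(add(Z, mul(Z, SSSZ)), Z)), add(mul(Z, Z), mul(Z, Z)))))))))))
  [32] S(S(S(S(S(S(S(S(S(add(add(add(Z, mul(Z, SSSZ)), Z), add(mul(Z, Z), mul(Z, Z))))))))))))
  [33] S(S(S(S(S(S(S(S(S(add(add(mul(Z, SSSZ), Z), add(mul(Z, Z), mul(Z, Z))))))))))))
  [34] S(S(S(S(S(S(S(S(S(add(add(Z, Z), add(mul(Z, Z), mul(Z, Z))))))))))))
  [35] S(S(S(S(S(S(S(S(S(add(Z, add(mul(Z, Z), mul(Z, Z))))))))))))
  [36] S(S(S(S(S(S(S(S(S(add(mul(Z, Z), mul(Z, Z)))))))))))
  [37] S(S(S(S(S(S(S(S(S(add(Z, mul(Z, Z)))))))))))
  [38] S(S(S(S(S(S(S(S(S(mul(Z, Z))))))))))
  [39] S^9(Z)

Answer: normal form = S^9(Z)  (in 39 steps)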